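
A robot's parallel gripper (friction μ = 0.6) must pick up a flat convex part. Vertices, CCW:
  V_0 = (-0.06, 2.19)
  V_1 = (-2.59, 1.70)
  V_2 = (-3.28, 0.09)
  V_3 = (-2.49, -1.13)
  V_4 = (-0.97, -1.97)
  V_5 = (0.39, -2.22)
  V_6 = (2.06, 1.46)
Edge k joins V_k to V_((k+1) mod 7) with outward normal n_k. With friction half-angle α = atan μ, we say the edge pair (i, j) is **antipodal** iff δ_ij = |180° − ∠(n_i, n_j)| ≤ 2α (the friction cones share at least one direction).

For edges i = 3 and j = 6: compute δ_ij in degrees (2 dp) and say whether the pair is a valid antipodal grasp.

δ = 9.93°, valid

α = atan 0.6 = 30.96°;  2α = 61.93°
edge 3: e_3 = (+1.52, -0.84);  n_3 = (-0.4837, -0.8752)
edge 6: e_6 = (-2.12, +0.73);  n_6 = (+0.3256, +0.9455)
∠(n_3, n_6) = 170.07°
δ = |180° − 170.07°| = 9.93°
9.93° ≤ 2α = 61.93°  →  valid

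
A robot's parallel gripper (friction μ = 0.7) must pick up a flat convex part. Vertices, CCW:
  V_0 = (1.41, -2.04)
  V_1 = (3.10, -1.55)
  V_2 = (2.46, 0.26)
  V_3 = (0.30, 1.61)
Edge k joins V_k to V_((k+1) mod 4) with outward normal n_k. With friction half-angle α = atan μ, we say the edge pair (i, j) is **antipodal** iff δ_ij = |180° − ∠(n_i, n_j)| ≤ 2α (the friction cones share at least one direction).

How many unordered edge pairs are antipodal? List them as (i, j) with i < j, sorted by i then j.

α = atan 0.7 = 34.99°;  2α = 69.98°
n_0 = (+0.2785, -0.9604)
n_1 = (+0.9428, +0.3334)
n_2 = (+0.5300, +0.8480)
n_3 = (-0.9567, -0.2910)
  (0,1): δ = 86.70°  ·
  (0,2): δ = 48.17°  ✓
  (0,3): δ = 90.75°  ·
  (1,2): δ = 141.48°  ·
  (1,3): δ = 2.56°  ✓
  (2,3): δ = 41.08°  ✓
antipodal pairs: 3

count = 3; pairs: (0,2), (1,3), (2,3)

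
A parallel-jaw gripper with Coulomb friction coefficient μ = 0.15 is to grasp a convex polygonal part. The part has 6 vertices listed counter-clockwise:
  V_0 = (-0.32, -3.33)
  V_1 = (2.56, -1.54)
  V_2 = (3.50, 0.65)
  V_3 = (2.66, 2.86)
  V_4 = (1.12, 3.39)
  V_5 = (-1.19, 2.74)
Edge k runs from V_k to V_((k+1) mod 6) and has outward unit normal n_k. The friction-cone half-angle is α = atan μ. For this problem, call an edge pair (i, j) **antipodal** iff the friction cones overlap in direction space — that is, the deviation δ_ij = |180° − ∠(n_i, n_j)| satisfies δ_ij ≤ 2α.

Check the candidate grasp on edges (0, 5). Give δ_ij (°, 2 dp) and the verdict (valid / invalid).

α = atan 0.15 = 8.53°;  2α = 17.06°
edge 0: e_0 = (+2.88, +1.79);  n_0 = (+0.5279, -0.8493)
edge 5: e_5 = (+0.87, -6.07);  n_5 = (-0.9899, -0.1419)
∠(n_0, n_5) = 113.71°
δ = |180° − 113.71°| = 66.29°
66.29° > 2α = 17.06°  →  invalid

δ = 66.29°, invalid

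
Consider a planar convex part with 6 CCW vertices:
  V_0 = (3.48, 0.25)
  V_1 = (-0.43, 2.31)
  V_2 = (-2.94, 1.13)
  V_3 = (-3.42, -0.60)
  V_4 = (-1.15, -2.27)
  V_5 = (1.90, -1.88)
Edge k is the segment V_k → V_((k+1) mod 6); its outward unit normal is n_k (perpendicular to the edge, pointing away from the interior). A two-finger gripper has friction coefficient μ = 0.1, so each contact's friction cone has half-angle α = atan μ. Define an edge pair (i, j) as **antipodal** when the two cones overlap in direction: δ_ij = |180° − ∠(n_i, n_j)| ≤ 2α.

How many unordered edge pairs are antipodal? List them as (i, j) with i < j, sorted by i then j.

α = atan 0.1 = 5.71°;  2α = 11.42°
n_0 = (+0.4661, +0.8847)
n_1 = (-0.4254, +0.9050)
n_2 = (-0.9636, +0.2674)
n_3 = (-0.5926, -0.8055)
n_4 = (+0.1268, -0.9919)
n_5 = (+0.8032, -0.5958)
  (0,1): δ = 127.04°  ·
  (0,2): δ = 77.72°  ·
  (0,3): δ = 8.56°  ✓
  (0,4): δ = 35.07°  ·
  (0,5): δ = 81.22°  ·
  (1,2): δ = 130.69°  ·
  (1,3): δ = 61.52°  ·
  (1,4): δ = 17.89°  ·
  (1,5): δ = 28.25°  ·
  (2,3): δ = 110.83°  ·
  (2,4): δ = 67.21°  ·
  (2,5): δ = 21.06°  ·
  (3,4): δ = 136.37°  ·
  (3,5): δ = 90.23°  ·
  (4,5): δ = 133.85°  ·
antipodal pairs: 1

count = 1; pairs: (0,3)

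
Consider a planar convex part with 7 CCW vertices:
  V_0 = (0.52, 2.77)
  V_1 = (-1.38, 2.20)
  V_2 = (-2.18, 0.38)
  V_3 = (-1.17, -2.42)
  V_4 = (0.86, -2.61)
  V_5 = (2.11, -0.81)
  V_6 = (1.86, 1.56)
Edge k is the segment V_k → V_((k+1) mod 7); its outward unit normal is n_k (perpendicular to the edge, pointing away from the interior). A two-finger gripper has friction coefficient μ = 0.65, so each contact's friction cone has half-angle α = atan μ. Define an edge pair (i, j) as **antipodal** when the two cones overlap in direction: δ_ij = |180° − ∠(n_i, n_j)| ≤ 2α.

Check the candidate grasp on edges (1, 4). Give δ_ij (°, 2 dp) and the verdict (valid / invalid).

δ = 11.05°, valid

α = atan 0.65 = 33.02°;  2α = 66.05°
edge 1: e_1 = (-0.80, -1.82);  n_1 = (-0.9155, +0.4024)
edge 4: e_4 = (+1.25, +1.80);  n_4 = (+0.8214, -0.5704)
∠(n_1, n_4) = 168.95°
δ = |180° − 168.95°| = 11.05°
11.05° ≤ 2α = 66.05°  →  valid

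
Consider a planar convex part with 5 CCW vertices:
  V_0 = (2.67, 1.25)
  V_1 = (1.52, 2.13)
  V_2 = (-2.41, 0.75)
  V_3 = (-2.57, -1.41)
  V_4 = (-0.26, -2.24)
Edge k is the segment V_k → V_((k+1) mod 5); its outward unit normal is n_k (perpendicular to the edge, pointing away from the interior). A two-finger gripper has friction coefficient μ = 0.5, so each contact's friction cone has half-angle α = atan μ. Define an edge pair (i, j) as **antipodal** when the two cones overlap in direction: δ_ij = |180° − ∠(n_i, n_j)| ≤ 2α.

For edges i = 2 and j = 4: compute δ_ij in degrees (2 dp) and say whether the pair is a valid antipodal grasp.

α = atan 0.5 = 26.57°;  2α = 53.13°
edge 2: e_2 = (-0.16, -2.16);  n_2 = (-0.9973, +0.0739)
edge 4: e_4 = (+2.93, +3.49);  n_4 = (+0.7659, -0.6430)
∠(n_2, n_4) = 144.22°
δ = |180° − 144.22°| = 35.78°
35.78° ≤ 2α = 53.13°  →  valid

δ = 35.78°, valid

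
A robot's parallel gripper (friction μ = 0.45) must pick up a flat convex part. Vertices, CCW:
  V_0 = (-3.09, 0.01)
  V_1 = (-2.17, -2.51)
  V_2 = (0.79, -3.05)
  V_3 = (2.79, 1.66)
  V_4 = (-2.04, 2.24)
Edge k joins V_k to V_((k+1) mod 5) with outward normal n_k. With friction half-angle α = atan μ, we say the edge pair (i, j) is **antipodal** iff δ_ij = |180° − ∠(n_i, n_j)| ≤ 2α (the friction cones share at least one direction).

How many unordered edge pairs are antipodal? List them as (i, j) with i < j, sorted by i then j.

α = atan 0.45 = 24.23°;  2α = 48.46°
n_0 = (-0.9394, -0.3429)
n_1 = (-0.1795, -0.9838)
n_2 = (+0.9205, -0.3909)
n_3 = (+0.1192, +0.9929)
n_4 = (-0.9047, +0.4260)
  (0,1): δ = 120.40°  ·
  (0,2): δ = 43.06°  ✓
  (0,3): δ = 63.10°  ·
  (0,4): δ = 134.73°  ·
  (1,2): δ = 102.67°  ·
  (1,3): δ = 3.49°  ✓
  (1,4): δ = 75.13°  ·
  (2,3): δ = 73.84°  ·
  (2,4): δ = 2.21°  ✓
  (3,4): δ = 108.37°  ·
antipodal pairs: 3

count = 3; pairs: (0,2), (1,3), (2,4)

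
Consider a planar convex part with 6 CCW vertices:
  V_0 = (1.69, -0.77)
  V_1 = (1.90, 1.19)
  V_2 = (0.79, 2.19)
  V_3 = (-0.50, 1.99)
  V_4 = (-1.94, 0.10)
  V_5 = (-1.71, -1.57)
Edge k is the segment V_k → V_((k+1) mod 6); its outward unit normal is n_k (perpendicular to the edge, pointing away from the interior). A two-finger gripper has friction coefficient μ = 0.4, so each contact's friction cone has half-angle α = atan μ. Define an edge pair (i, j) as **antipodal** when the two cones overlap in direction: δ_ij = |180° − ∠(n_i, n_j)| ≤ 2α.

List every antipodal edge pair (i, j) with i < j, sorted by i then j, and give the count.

count = 5; pairs: (0,3), (0,4), (1,4), (2,5), (3,5)

α = atan 0.4 = 21.80°;  2α = 43.60°
n_0 = (+0.9943, -0.1065)
n_1 = (+0.6693, +0.7430)
n_2 = (-0.1532, +0.9882)
n_3 = (-0.7954, +0.6060)
n_4 = (-0.9906, -0.1364)
n_5 = (+0.2290, -0.9734)
  (0,1): δ = 125.90°  ·
  (0,2): δ = 75.07°  ·
  (0,3): δ = 31.19°  ✓
  (0,4): δ = 13.96°  ✓
  (0,5): δ = 109.36°  ·
  (1,2): δ = 129.17°  ·
  (1,3): δ = 85.29°  ·
  (1,4): δ = 40.14°  ✓
  (1,5): δ = 55.26°  ·
  (2,3): δ = 136.12°  ·
  (2,4): δ = 90.97°  ·
  (2,5): δ = 4.43°  ✓
  (3,4): δ = 134.85°  ·
  (3,5): δ = 39.46°  ✓
  (4,5): δ = 84.60°  ·
antipodal pairs: 5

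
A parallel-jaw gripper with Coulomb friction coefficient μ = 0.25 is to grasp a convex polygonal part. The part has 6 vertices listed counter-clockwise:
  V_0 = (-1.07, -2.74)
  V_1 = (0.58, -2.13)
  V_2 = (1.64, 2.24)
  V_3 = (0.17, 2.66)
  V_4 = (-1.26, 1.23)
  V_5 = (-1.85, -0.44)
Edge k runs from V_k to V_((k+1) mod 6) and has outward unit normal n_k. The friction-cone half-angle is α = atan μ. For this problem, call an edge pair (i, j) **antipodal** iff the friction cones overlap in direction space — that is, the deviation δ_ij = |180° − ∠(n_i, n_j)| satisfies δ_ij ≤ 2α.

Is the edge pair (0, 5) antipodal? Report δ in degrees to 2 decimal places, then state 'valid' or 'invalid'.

α = atan 0.25 = 14.04°;  2α = 28.07°
edge 0: e_0 = (+1.65, +0.61);  n_0 = (+0.3468, -0.9380)
edge 5: e_5 = (+0.78, -2.30);  n_5 = (-0.9470, -0.3212)
∠(n_0, n_5) = 91.56°
δ = |180° − 91.56°| = 88.44°
88.44° > 2α = 28.07°  →  invalid

δ = 88.44°, invalid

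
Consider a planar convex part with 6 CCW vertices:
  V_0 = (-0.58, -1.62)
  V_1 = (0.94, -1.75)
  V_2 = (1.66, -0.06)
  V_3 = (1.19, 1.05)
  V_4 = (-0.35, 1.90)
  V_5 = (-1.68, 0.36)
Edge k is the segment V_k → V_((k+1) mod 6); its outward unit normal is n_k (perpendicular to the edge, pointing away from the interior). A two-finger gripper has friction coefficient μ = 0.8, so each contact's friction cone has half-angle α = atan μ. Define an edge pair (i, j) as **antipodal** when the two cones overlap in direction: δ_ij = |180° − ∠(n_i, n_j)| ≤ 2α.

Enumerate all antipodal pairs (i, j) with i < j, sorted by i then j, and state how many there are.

count = 8; pairs: (0,2), (0,3), (0,4), (1,4), (1,5), (2,4), (2,5), (3,5)

α = atan 0.8 = 38.66°;  2α = 77.32°
n_0 = (-0.0852, -0.9964)
n_1 = (+0.9200, -0.3919)
n_2 = (+0.9209, +0.3899)
n_3 = (+0.4832, +0.8755)
n_4 = (-0.7568, +0.6536)
n_5 = (-0.8742, -0.4856)
  (0,1): δ = 108.19°  ·
  (0,2): δ = 62.16°  ✓
  (0,3): δ = 24.01°  ✓
  (0,4): δ = 54.07°  ✓
  (0,5): δ = 123.94°  ·
  (1,2): δ = 133.98°  ·
  (1,3): δ = 95.82°  ·
  (1,4): δ = 17.74°  ✓
  (1,5): δ = 52.13°  ✓
  (2,3): δ = 141.85°  ·
  (2,4): δ = 63.76°  ✓
  (2,5): δ = 6.11°  ✓
  (3,4): δ = 101.92°  ·
  (3,5): δ = 32.05°  ✓
  (4,5): δ = 110.13°  ·
antipodal pairs: 8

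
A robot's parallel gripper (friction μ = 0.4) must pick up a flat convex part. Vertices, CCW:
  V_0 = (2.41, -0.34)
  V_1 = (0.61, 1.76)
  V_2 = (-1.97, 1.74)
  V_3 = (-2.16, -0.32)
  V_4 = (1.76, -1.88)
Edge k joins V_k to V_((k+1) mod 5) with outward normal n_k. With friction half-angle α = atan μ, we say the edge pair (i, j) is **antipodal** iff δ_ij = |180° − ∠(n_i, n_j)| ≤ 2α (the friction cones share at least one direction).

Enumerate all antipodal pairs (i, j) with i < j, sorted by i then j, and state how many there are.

count = 3; pairs: (0,3), (1,3), (2,4)

α = atan 0.4 = 21.80°;  2α = 43.60°
n_0 = (+0.7593, +0.6508)
n_1 = (-0.0078, +1.0000)
n_2 = (-0.9958, +0.0918)
n_3 = (-0.3698, -0.9291)
n_4 = (+0.9213, -0.3889)
  (0,1): δ = 130.16°  ·
  (0,2): δ = 45.87°  ·
  (0,3): δ = 27.70°  ✓
  (0,4): δ = 116.52°  ·
  (1,2): δ = 95.71°  ·
  (1,3): δ = 22.14°  ✓
  (1,4): δ = 66.67°  ·
  (2,3): δ = 106.43°  ·
  (2,4): δ = 17.61°  ✓
  (3,4): δ = 91.18°  ·
antipodal pairs: 3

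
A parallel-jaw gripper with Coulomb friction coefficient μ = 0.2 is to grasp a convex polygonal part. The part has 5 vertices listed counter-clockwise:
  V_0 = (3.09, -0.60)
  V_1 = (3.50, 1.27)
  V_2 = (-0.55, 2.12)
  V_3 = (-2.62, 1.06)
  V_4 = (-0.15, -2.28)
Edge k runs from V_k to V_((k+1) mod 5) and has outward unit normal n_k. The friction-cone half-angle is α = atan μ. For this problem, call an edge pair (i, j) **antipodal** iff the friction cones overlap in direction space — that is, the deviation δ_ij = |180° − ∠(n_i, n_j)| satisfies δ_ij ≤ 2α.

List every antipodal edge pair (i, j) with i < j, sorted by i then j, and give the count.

count = 1; pairs: (2,4)

α = atan 0.2 = 11.31°;  2α = 22.62°
n_0 = (+0.9768, -0.2142)
n_1 = (+0.2054, +0.9787)
n_2 = (-0.4558, +0.8901)
n_3 = (-0.8040, -0.5946)
n_4 = (+0.4603, -0.8878)
  (0,1): δ = 89.49°  ·
  (0,2): δ = 50.52°  ·
  (0,3): δ = 48.85°  ·
  (0,4): δ = 129.77°  ·
  (1,2): δ = 141.03°  ·
  (1,3): δ = 41.66°  ·
  (1,4): δ = 39.26°  ·
  (2,3): δ = 80.63°  ·
  (2,4): δ = 0.29°  ✓
  (3,4): δ = 99.08°  ·
antipodal pairs: 1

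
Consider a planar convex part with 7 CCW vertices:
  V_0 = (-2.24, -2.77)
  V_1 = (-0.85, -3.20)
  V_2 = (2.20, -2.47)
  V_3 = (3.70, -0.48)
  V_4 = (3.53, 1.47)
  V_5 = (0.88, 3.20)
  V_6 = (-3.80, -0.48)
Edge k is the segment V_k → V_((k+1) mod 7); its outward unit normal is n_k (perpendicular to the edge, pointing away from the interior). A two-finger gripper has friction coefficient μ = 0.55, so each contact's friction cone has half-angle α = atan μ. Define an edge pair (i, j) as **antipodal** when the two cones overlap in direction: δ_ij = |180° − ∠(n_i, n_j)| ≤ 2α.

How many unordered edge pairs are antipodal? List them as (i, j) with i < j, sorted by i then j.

α = atan 0.55 = 28.81°;  2α = 57.62°
n_0 = (-0.2955, -0.9553)
n_1 = (+0.2328, -0.9725)
n_2 = (+0.7986, -0.6019)
n_3 = (+0.9962, +0.0869)
n_4 = (+0.5467, +0.8374)
n_5 = (-0.6181, +0.7861)
n_6 = (-0.8265, -0.5630)
  (0,1): δ = 149.35°  ·
  (0,2): δ = 109.82°  ·
  (0,3): δ = 67.83°  ·
  (0,4): δ = 15.95°  ✓
  (0,5): δ = 55.37°  ✓
  (0,6): δ = 141.45°  ·
  (1,2): δ = 140.47°  ·
  (1,3): δ = 98.48°  ·
  (1,4): δ = 46.60°  ✓
  (1,5): δ = 24.72°  ✓
  (1,6): δ = 110.80°  ·
  (2,3): δ = 138.01°  ·
  (2,4): δ = 86.13°  ·
  (2,5): δ = 14.81°  ✓
  (2,6): δ = 71.27°  ·
  (3,4): δ = 128.12°  ·
  (3,5): δ = 56.80°  ✓
  (3,6): δ = 29.28°  ✓
  (4,5): δ = 108.68°  ·
  (4,6): δ = 22.60°  ✓
  (5,6): δ = 93.92°  ·
antipodal pairs: 8

count = 8; pairs: (0,4), (0,5), (1,4), (1,5), (2,5), (3,5), (3,6), (4,6)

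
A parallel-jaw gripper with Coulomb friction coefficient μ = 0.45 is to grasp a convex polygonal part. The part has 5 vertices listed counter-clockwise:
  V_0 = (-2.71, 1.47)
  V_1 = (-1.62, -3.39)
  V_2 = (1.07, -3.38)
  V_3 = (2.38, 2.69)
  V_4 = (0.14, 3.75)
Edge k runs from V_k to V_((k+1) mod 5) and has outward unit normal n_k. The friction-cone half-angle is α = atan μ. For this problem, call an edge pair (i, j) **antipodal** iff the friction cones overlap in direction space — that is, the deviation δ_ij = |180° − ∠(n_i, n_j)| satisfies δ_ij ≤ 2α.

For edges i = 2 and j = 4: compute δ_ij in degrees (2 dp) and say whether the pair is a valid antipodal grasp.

δ = 39.16°, valid

α = atan 0.45 = 24.23°;  2α = 48.46°
edge 2: e_2 = (+1.31, +6.07);  n_2 = (+0.9775, -0.2110)
edge 4: e_4 = (-2.85, -2.28);  n_4 = (-0.6247, +0.7809)
∠(n_2, n_4) = 140.84°
δ = |180° − 140.84°| = 39.16°
39.16° ≤ 2α = 48.46°  →  valid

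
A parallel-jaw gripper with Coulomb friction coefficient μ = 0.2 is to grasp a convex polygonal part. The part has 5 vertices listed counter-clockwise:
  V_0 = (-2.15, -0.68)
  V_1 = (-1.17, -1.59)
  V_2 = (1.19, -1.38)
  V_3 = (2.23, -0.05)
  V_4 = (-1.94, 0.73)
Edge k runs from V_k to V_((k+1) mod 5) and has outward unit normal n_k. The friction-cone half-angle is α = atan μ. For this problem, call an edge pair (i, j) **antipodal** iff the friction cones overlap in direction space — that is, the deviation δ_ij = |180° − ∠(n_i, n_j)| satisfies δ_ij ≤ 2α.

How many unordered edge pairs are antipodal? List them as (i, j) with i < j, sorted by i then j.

α = atan 0.2 = 11.31°;  2α = 22.62°
n_0 = (-0.6805, -0.7328)
n_1 = (+0.0886, -0.9961)
n_2 = (+0.7878, -0.6160)
n_3 = (+0.1839, +0.9830)
n_4 = (-0.9891, +0.1473)
  (0,1): δ = 132.04°  ·
  (0,2): δ = 85.14°  ·
  (0,3): δ = 32.28°  ·
  (0,4): δ = 124.41°  ·
  (1,2): δ = 133.11°  ·
  (1,3): δ = 15.68°  ✓
  (1,4): δ = 76.44°  ·
  (2,3): δ = 62.57°  ·
  (2,4): δ = 29.55°  ·
  (3,4): δ = 87.88°  ·
antipodal pairs: 1

count = 1; pairs: (1,3)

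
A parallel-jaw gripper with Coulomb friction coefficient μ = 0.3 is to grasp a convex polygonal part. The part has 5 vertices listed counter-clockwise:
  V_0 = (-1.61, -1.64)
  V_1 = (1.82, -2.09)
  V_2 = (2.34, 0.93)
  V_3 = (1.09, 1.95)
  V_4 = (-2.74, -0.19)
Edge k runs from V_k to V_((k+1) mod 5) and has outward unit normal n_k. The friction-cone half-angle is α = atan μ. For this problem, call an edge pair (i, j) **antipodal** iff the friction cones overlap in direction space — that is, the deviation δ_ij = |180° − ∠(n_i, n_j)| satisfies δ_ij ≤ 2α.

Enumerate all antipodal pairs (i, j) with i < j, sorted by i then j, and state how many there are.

α = atan 0.3 = 16.70°;  2α = 33.40°
n_0 = (-0.1301, -0.9915)
n_1 = (+0.9855, -0.1697)
n_2 = (+0.6322, +0.7748)
n_3 = (-0.4878, +0.8730)
n_4 = (-0.7888, -0.6147)
  (0,1): δ = 92.30°  ·
  (0,2): δ = 31.74°  ✓
  (0,3): δ = 36.67°  ·
  (0,4): δ = 135.40°  ·
  (1,2): δ = 119.44°  ·
  (1,3): δ = 51.04°  ·
  (1,4): δ = 47.70°  ·
  (2,3): δ = 111.59°  ·
  (2,4): δ = 12.86°  ✓
  (3,4): δ = 81.26°  ·
antipodal pairs: 2

count = 2; pairs: (0,2), (2,4)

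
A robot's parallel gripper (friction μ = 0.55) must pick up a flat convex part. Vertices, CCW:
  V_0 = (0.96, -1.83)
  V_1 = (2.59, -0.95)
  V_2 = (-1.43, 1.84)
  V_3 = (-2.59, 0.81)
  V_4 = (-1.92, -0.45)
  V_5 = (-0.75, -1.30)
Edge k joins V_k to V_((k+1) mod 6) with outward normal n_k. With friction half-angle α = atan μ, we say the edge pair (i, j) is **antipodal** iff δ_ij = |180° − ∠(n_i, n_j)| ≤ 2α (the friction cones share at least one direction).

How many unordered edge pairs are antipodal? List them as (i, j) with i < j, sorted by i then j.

count = 4; pairs: (0,2), (1,3), (1,4), (1,5)

α = atan 0.55 = 28.81°;  2α = 57.62°
n_0 = (+0.4751, -0.8800)
n_1 = (+0.5702, +0.8215)
n_2 = (-0.6640, +0.7478)
n_3 = (-0.8829, -0.4695)
n_4 = (-0.5878, -0.8090)
n_5 = (-0.2960, -0.9552)
  (0,1): δ = 63.13°  ·
  (0,2): δ = 13.24°  ✓
  (0,3): δ = 89.64°  ·
  (0,4): δ = 115.64°  ·
  (0,5): δ = 134.42°  ·
  (1,2): δ = 103.64°  ·
  (1,3): δ = 27.24°  ✓
  (1,4): δ = 1.24°  ✓
  (1,5): δ = 17.54°  ✓
  (2,3): δ = 103.60°  ·
  (2,4): δ = 77.60°  ·
  (2,5): δ = 58.82°  ·
  (3,4): δ = 154.00°  ·
  (3,5): δ = 135.22°  ·
  (4,5): δ = 161.22°  ·
antipodal pairs: 4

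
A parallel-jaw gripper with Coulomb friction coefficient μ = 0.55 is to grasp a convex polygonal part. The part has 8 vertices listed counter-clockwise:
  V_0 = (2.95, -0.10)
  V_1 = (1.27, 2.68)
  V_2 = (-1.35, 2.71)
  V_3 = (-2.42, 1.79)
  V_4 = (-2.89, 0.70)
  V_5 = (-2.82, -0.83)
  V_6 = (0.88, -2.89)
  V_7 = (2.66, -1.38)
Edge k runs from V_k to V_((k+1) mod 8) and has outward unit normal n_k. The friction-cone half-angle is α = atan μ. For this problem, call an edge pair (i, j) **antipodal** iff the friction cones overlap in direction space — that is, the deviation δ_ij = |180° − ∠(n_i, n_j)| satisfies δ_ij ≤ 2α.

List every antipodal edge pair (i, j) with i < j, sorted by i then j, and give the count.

count = 11; pairs: (0,3), (0,4), (0,5), (1,5), (1,6), (2,6), (2,7), (3,6), (3,7), (4,6), (4,7)

α = atan 0.55 = 28.81°;  2α = 57.62°
n_0 = (+0.8559, +0.5172)
n_1 = (+0.0114, +0.9999)
n_2 = (-0.6520, +0.7583)
n_3 = (-0.9183, +0.3960)
n_4 = (-0.9990, -0.0457)
n_5 = (-0.4864, -0.8737)
n_6 = (+0.6469, -0.7626)
n_7 = (+0.9753, -0.2210)
  (0,1): δ = 121.80°  ·
  (0,2): δ = 80.46°  ·
  (0,3): δ = 54.47°  ✓
  (0,4): δ = 28.53°  ✓
  (0,5): δ = 29.75°  ✓
  (0,6): δ = 99.16°  ·
  (0,7): δ = 136.09°  ·
  (1,2): δ = 138.65°  ·
  (1,3): δ = 112.67°  ·
  (1,4): δ = 86.72°  ·
  (1,5): δ = 28.45°  ✓
  (1,6): δ = 40.96°  ✓
  (1,7): δ = 77.89°  ·
  (2,3): δ = 154.01°  ·
  (2,4): δ = 128.07°  ·
  (2,5): δ = 69.80°  ·
  (2,6): δ = 0.38°  ✓
  (2,7): δ = 36.55°  ✓
  (3,4): δ = 154.06°  ·
  (3,5): δ = 95.78°  ·
  (3,6): δ = 26.37°  ✓
  (3,7): δ = 10.56°  ✓
  (4,5): δ = 121.73°  ·
  (4,6): δ = 52.31°  ✓
  (4,7): δ = 15.39°  ✓
  (5,6): δ = 110.58°  ·
  (5,7): δ = 73.66°  ·
  (6,7): δ = 143.07°  ·
antipodal pairs: 11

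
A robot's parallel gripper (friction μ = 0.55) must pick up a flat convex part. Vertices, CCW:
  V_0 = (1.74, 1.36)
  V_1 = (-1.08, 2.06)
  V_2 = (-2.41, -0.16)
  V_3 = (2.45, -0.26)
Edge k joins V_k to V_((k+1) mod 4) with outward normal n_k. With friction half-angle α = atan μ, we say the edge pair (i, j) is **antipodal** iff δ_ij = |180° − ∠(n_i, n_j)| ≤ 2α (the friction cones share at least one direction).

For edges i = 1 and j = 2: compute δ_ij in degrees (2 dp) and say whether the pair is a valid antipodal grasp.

α = atan 0.55 = 28.81°;  2α = 57.62°
edge 1: e_1 = (-1.33, -2.22);  n_1 = (-0.8578, +0.5139)
edge 2: e_2 = (+4.86, -0.10);  n_2 = (-0.0206, -0.9998)
∠(n_1, n_2) = 119.75°
δ = |180° − 119.75°| = 60.25°
60.25° > 2α = 57.62°  →  invalid

δ = 60.25°, invalid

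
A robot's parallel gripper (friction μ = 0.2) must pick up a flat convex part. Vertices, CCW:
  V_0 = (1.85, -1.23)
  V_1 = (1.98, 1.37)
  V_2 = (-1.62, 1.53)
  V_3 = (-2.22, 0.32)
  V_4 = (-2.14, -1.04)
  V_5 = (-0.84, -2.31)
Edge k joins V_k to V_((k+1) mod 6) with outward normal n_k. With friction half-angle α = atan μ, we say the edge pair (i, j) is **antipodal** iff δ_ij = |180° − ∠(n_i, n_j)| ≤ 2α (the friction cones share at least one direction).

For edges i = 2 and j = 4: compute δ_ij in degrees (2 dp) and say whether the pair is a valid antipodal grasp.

α = atan 0.2 = 11.31°;  2α = 22.62°
edge 2: e_2 = (-0.60, -1.21);  n_2 = (-0.8959, +0.4442)
edge 4: e_4 = (+1.30, -1.27);  n_4 = (-0.6988, -0.7153)
∠(n_2, n_4) = 72.04°
δ = |180° − 72.04°| = 107.96°
107.96° > 2α = 22.62°  →  invalid

δ = 107.96°, invalid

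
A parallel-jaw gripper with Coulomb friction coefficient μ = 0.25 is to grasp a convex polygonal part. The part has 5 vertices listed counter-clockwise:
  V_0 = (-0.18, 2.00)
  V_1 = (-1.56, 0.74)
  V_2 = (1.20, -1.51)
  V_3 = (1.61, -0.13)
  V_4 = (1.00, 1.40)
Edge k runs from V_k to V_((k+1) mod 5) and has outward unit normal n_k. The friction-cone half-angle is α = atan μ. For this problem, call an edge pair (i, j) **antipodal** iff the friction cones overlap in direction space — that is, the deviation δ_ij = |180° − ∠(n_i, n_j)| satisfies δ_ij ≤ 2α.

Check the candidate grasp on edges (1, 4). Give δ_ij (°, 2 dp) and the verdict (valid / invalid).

α = atan 0.25 = 14.04°;  2α = 28.07°
edge 1: e_1 = (+2.76, -2.25);  n_1 = (-0.6319, -0.7751)
edge 4: e_4 = (-1.18, +0.60);  n_4 = (+0.4532, +0.8914)
∠(n_1, n_4) = 167.76°
δ = |180° − 167.76°| = 12.24°
12.24° ≤ 2α = 28.07°  →  valid

δ = 12.24°, valid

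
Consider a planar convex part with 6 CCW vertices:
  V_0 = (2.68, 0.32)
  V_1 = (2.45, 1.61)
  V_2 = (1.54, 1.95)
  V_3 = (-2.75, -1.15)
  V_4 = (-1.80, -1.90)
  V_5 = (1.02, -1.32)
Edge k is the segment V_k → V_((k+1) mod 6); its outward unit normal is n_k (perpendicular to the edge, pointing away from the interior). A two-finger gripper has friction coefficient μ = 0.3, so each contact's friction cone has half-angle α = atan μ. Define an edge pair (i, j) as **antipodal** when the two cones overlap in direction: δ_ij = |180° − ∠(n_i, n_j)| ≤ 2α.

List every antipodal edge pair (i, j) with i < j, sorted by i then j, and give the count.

α = atan 0.3 = 16.70°;  2α = 33.40°
n_0 = (+0.9845, +0.1755)
n_1 = (+0.3500, +0.9368)
n_2 = (-0.5857, +0.8105)
n_3 = (-0.6196, -0.7849)
n_4 = (+0.2015, -0.9795)
n_5 = (+0.7028, -0.7114)
  (0,1): δ = 120.60°  ·
  (0,2): δ = 64.26°  ·
  (0,3): δ = 41.60°  ·
  (0,4): δ = 91.51°  ·
  (0,5): δ = 124.54°  ·
  (1,2): δ = 123.66°  ·
  (1,3): δ = 17.80°  ✓
  (1,4): δ = 32.11°  ✓
  (1,5): δ = 65.14°  ·
  (2,3): δ = 74.14°  ·
  (2,4): δ = 24.23°  ✓
  (2,5): δ = 8.80°  ✓
  (3,4): δ = 130.09°  ·
  (3,5): δ = 97.06°  ·
  (4,5): δ = 146.97°  ·
antipodal pairs: 4

count = 4; pairs: (1,3), (1,4), (2,4), (2,5)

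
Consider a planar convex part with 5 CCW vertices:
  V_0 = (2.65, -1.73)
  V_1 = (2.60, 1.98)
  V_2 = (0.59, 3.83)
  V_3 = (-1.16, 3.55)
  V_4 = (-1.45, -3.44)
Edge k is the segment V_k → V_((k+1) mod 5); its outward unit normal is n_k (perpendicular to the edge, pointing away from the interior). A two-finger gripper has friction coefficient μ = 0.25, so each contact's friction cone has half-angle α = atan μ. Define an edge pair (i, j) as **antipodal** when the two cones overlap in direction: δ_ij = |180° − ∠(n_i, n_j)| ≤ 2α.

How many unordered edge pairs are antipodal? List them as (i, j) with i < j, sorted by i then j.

count = 2; pairs: (0,3), (2,4)

α = atan 0.25 = 14.04°;  2α = 28.07°
n_0 = (+0.9999, +0.0135)
n_1 = (+0.6772, +0.7358)
n_2 = (-0.1580, +0.9874)
n_3 = (-0.9991, +0.0415)
n_4 = (+0.3849, -0.9229)
  (0,1): δ = 133.40°  ·
  (0,2): δ = 81.68°  ·
  (0,3): δ = 3.15°  ✓
  (0,4): δ = 111.87°  ·
  (1,2): δ = 128.28°  ·
  (1,3): δ = 49.75°  ·
  (1,4): δ = 65.27°  ·
  (2,3): δ = 101.47°  ·
  (2,4): δ = 13.55°  ✓
  (3,4): δ = 64.98°  ·
antipodal pairs: 2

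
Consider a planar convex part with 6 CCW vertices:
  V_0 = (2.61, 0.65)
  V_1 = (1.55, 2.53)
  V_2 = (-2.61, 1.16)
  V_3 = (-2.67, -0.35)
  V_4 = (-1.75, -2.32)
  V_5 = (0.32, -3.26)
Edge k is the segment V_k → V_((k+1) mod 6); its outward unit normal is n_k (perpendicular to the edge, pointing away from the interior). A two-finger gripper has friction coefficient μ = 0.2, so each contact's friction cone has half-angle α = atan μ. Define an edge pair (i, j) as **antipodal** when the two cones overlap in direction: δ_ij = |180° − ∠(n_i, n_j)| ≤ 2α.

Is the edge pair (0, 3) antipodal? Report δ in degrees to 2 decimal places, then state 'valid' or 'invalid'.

α = atan 0.2 = 11.31°;  2α = 22.62°
edge 0: e_0 = (-1.06, +1.88);  n_0 = (+0.8711, +0.4911)
edge 3: e_3 = (+0.92, -1.97);  n_3 = (-0.9061, -0.4231)
∠(n_0, n_3) = 175.62°
δ = |180° − 175.62°| = 4.38°
4.38° ≤ 2α = 22.62°  →  valid

δ = 4.38°, valid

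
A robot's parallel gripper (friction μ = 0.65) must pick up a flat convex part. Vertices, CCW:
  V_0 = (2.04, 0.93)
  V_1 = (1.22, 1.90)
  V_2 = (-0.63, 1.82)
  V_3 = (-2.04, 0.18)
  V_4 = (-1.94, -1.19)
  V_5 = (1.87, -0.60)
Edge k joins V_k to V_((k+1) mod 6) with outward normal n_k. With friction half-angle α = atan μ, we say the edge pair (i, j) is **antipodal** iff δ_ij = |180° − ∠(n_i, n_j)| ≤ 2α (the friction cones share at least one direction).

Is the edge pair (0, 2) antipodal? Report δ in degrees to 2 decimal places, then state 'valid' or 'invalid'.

α = atan 0.65 = 33.02°;  2α = 66.05°
edge 0: e_0 = (-0.82, +0.97);  n_0 = (+0.7637, +0.6456)
edge 2: e_2 = (-1.41, -1.64);  n_2 = (-0.7583, +0.6519)
∠(n_0, n_2) = 99.10°
δ = |180° − 99.10°| = 80.90°
80.90° > 2α = 66.05°  →  invalid

δ = 80.90°, invalid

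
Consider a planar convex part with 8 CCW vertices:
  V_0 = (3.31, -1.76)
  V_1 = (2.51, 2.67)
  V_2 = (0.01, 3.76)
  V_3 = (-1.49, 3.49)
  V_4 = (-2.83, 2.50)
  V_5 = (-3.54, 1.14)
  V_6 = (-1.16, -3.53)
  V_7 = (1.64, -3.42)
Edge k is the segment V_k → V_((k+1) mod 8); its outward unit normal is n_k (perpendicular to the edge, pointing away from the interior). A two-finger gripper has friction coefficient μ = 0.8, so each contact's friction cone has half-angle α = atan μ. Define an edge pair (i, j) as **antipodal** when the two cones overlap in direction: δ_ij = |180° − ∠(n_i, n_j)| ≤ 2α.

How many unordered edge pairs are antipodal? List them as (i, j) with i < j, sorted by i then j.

count = 14; pairs: (0,3), (0,4), (0,5), (1,5), (1,6), (1,7), (2,5), (2,6), (2,7), (3,6), (3,7), (4,6), (4,7), (5,7)

α = atan 0.8 = 38.66°;  2α = 77.32°
n_0 = (+0.9841, +0.1777)
n_1 = (+0.3997, +0.9167)
n_2 = (-0.1772, +0.9842)
n_3 = (-0.5942, +0.8043)
n_4 = (-0.8865, +0.4628)
n_5 = (-0.8910, -0.4541)
n_6 = (+0.0393, -0.9992)
n_7 = (+0.7050, -0.7092)
  (0,1): δ = 123.79°  ·
  (0,2): δ = 90.03°  ·
  (0,3): δ = 63.78°  ✓
  (0,4): δ = 37.80°  ✓
  (0,5): δ = 16.77°  ✓
  (0,6): δ = 82.01°  ·
  (0,7): δ = 124.59°  ·
  (1,2): δ = 146.24°  ·
  (1,3): δ = 119.99°  ·
  (1,4): δ = 94.01°  ·
  (1,5): δ = 39.44°  ✓
  (1,6): δ = 25.81°  ✓
  (1,7): δ = 68.39°  ✓
  (2,3): δ = 153.75°  ·
  (2,4): δ = 127.77°  ·
  (2,5): δ = 73.20°  ✓
  (2,6): δ = 7.95°  ✓
  (2,7): δ = 34.62°  ✓
  (3,4): δ = 154.02°  ·
  (3,5): δ = 99.45°  ·
  (3,6): δ = 34.21°  ✓
  (3,7): δ = 8.37°  ✓
  (4,5): δ = 125.43°  ·
  (4,6): δ = 60.18°  ✓
  (4,7): δ = 17.60°  ✓
  (5,6): δ = 114.76°  ·
  (5,7): δ = 72.18°  ✓
  (6,7): δ = 137.42°  ·
antipodal pairs: 14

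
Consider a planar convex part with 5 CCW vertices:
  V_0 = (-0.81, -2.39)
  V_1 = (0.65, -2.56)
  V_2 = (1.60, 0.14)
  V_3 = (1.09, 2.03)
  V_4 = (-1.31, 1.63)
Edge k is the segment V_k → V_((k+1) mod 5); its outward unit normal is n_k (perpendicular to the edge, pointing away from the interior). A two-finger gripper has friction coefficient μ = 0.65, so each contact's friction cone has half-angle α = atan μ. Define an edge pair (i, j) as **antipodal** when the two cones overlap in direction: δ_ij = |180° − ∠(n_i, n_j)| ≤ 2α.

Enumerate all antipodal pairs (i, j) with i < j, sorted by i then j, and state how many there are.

count = 4; pairs: (0,3), (1,3), (1,4), (2,4)

α = atan 0.65 = 33.02°;  2α = 66.05°
n_0 = (-0.1157, -0.9933)
n_1 = (+0.9433, -0.3319)
n_2 = (+0.9655, +0.2605)
n_3 = (-0.1644, +0.9864)
n_4 = (-0.9924, -0.1234)
  (0,1): δ = 102.74°  ·
  (0,2): δ = 68.26°  ·
  (0,3): δ = 16.10°  ✓
  (0,4): δ = 103.73°  ·
  (1,2): δ = 145.51°  ·
  (1,3): δ = 61.15°  ✓
  (1,4): δ = 26.47°  ✓
  (2,3): δ = 95.64°  ·
  (2,4): δ = 8.01°  ✓
  (3,4): δ = 92.37°  ·
antipodal pairs: 4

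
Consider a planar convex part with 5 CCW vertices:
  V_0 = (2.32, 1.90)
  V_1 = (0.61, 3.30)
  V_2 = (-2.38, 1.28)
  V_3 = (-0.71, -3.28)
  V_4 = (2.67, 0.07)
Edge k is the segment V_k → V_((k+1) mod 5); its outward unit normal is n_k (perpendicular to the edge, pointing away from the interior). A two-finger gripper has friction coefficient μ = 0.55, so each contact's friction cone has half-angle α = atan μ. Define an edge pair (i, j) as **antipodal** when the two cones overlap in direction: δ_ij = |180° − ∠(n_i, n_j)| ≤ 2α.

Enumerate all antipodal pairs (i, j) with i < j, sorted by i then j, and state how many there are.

count = 3; pairs: (0,2), (1,3), (2,4)

α = atan 0.55 = 28.81°;  2α = 57.62°
n_0 = (+0.6335, +0.7738)
n_1 = (-0.5598, +0.8286)
n_2 = (-0.9390, -0.3439)
n_3 = (+0.7039, -0.7103)
n_4 = (+0.9822, +0.1879)
  (0,1): δ = 106.65°  ·
  (0,2): δ = 30.58°  ✓
  (0,3): δ = 84.05°  ·
  (0,4): δ = 140.14°  ·
  (1,2): δ = 103.93°  ·
  (1,3): δ = 10.70°  ✓
  (1,4): δ = 66.79°  ·
  (2,3): δ = 65.37°  ·
  (2,4): δ = 9.29°  ✓
  (3,4): δ = 123.92°  ·
antipodal pairs: 3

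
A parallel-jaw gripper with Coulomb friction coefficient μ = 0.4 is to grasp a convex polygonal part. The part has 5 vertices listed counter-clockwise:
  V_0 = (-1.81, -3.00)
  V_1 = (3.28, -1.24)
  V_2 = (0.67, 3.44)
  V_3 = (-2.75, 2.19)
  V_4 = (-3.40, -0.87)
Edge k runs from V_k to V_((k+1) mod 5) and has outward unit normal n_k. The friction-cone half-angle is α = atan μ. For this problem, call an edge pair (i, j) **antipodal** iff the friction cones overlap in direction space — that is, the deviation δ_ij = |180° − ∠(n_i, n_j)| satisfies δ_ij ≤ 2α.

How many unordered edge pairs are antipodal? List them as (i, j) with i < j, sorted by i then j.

α = atan 0.4 = 21.80°;  2α = 43.60°
n_0 = (+0.3268, -0.9451)
n_1 = (+0.8734, +0.4871)
n_2 = (-0.3433, +0.9392)
n_3 = (-0.9782, +0.2078)
n_4 = (-0.8014, -0.5982)
  (0,1): δ = 79.93°  ·
  (0,2): δ = 1.00°  ✓
  (0,3): δ = 58.93°  ·
  (0,4): δ = 107.67°  ·
  (1,2): δ = 99.07°  ·
  (1,3): δ = 41.14°  ✓
  (1,4): δ = 7.59°  ✓
  (2,3): δ = 122.07°  ·
  (2,4): δ = 73.34°  ·
  (3,4): δ = 131.27°  ·
antipodal pairs: 3

count = 3; pairs: (0,2), (1,3), (1,4)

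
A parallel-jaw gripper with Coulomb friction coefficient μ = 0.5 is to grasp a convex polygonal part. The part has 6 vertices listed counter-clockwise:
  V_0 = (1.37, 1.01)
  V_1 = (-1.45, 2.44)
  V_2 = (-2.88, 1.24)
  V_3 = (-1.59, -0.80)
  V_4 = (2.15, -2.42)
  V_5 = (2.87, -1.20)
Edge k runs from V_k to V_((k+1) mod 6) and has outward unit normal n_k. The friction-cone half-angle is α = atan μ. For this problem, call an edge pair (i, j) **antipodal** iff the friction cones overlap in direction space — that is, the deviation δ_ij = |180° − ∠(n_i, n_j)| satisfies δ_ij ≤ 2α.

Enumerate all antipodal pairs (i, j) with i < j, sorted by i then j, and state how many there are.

count = 5; pairs: (0,2), (0,3), (1,4), (2,5), (3,5)

α = atan 0.5 = 26.57°;  2α = 53.13°
n_0 = (+0.4523, +0.8919)
n_1 = (-0.6428, +0.7660)
n_2 = (-0.8452, -0.5345)
n_3 = (-0.3975, -0.9176)
n_4 = (+0.8612, -0.5083)
n_5 = (+0.8274, +0.5616)
  (0,1): δ = 113.11°  ·
  (0,2): δ = 30.80°  ✓
  (0,3): δ = 3.47°  ✓
  (0,4): δ = 86.34°  ·
  (0,5): δ = 151.06°  ·
  (1,2): δ = 97.69°  ·
  (1,3): δ = 63.42°  ·
  (1,4): δ = 19.45°  ✓
  (1,5): δ = 84.16°  ·
  (2,3): δ = 145.73°  ·
  (2,4): δ = 62.85°  ·
  (2,5): δ = 1.86°  ✓
  (3,4): δ = 97.13°  ·
  (3,5): δ = 32.41°  ✓
  (4,5): δ = 115.29°  ·
antipodal pairs: 5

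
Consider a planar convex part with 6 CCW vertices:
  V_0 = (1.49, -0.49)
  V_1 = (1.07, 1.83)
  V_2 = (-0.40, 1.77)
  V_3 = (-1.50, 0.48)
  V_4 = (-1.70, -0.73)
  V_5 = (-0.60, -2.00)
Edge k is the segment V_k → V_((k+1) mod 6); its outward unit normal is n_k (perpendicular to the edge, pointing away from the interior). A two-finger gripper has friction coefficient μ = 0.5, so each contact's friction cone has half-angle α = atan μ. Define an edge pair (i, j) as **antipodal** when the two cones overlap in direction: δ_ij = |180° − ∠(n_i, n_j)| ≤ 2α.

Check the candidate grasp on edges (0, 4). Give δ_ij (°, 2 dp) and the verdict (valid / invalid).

α = atan 0.5 = 26.57°;  2α = 53.13°
edge 0: e_0 = (-0.42, +2.32);  n_0 = (+0.9840, +0.1781)
edge 4: e_4 = (+1.10, -1.27);  n_4 = (-0.7559, -0.6547)
∠(n_0, n_4) = 149.36°
δ = |180° − 149.36°| = 30.64°
30.64° ≤ 2α = 53.13°  →  valid

δ = 30.64°, valid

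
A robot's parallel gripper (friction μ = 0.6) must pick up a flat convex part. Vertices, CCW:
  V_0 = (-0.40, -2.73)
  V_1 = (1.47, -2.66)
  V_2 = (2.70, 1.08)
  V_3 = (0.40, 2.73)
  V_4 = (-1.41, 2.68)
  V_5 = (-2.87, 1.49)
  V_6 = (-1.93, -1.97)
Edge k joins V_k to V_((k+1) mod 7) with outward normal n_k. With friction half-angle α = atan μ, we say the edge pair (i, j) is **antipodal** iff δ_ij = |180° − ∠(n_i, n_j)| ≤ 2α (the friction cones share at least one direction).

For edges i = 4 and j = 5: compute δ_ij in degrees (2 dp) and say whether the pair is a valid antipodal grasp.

α = atan 0.6 = 30.96°;  2α = 61.93°
edge 4: e_4 = (-1.46, -1.19);  n_4 = (-0.6318, +0.7751)
edge 5: e_5 = (+0.94, -3.46);  n_5 = (-0.9650, -0.2622)
∠(n_4, n_5) = 66.02°
δ = |180° − 66.02°| = 113.98°
113.98° > 2α = 61.93°  →  invalid

δ = 113.98°, invalid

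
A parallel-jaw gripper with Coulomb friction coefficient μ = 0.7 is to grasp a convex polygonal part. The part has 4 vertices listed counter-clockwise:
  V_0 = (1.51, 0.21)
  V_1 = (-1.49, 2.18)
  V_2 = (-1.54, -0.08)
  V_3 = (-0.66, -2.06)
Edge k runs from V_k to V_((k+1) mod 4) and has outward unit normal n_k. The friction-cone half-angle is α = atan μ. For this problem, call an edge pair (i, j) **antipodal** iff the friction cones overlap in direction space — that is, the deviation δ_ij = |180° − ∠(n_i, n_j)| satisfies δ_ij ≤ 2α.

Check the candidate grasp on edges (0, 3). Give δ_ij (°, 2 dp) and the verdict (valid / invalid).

δ = 79.58°, invalid

α = atan 0.7 = 34.99°;  2α = 69.98°
edge 0: e_0 = (-3.00, +1.97);  n_0 = (+0.5489, +0.8359)
edge 3: e_3 = (+2.17, +2.27);  n_3 = (+0.7228, -0.6910)
∠(n_0, n_3) = 100.42°
δ = |180° − 100.42°| = 79.58°
79.58° > 2α = 69.98°  →  invalid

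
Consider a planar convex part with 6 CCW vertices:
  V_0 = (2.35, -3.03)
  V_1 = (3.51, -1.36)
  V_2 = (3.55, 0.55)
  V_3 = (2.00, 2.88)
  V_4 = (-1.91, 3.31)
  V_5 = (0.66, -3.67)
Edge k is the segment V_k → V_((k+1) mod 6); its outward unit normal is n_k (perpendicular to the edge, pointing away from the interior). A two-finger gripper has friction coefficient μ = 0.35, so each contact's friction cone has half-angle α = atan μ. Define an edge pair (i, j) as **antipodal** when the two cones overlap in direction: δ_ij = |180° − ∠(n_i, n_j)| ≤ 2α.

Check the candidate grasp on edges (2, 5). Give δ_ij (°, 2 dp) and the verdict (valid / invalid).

δ = 77.11°, invalid

α = atan 0.35 = 19.29°;  2α = 38.58°
edge 2: e_2 = (-1.55, +2.33);  n_2 = (+0.8326, +0.5539)
edge 5: e_5 = (+1.69, +0.64);  n_5 = (+0.3542, -0.9352)
∠(n_2, n_5) = 102.89°
δ = |180° − 102.89°| = 77.11°
77.11° > 2α = 38.58°  →  invalid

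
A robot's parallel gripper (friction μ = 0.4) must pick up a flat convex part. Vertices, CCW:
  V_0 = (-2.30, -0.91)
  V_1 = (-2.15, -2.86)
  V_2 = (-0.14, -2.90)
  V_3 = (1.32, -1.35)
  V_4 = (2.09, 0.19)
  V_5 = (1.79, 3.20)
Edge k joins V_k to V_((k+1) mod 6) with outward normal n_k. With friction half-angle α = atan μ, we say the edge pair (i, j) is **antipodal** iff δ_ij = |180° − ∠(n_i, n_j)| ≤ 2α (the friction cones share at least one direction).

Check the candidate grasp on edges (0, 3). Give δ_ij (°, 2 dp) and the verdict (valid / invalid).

α = atan 0.4 = 21.80°;  2α = 43.60°
edge 0: e_0 = (+0.15, -1.95);  n_0 = (-0.9971, -0.0767)
edge 3: e_3 = (+0.77, +1.54);  n_3 = (+0.8944, -0.4472)
∠(n_0, n_3) = 149.04°
δ = |180° − 149.04°| = 30.96°
30.96° ≤ 2α = 43.60°  →  valid

δ = 30.96°, valid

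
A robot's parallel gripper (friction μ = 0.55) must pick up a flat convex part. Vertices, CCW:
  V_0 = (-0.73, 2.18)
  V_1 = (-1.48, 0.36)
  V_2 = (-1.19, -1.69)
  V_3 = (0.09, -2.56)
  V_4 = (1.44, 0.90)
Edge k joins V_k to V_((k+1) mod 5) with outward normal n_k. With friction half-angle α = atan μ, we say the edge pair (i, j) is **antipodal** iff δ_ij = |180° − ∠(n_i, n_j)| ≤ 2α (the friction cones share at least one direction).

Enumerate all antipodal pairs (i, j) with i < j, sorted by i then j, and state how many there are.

count = 4; pairs: (0,3), (1,3), (1,4), (2,4)

α = atan 0.55 = 28.81°;  2α = 57.62°
n_0 = (-0.9246, +0.3810)
n_1 = (-0.9901, -0.1401)
n_2 = (-0.5621, -0.8270)
n_3 = (+0.9316, -0.3635)
n_4 = (+0.5081, +0.8613)
  (0,1): δ = 149.55°  ·
  (0,2): δ = 101.81°  ·
  (0,3): δ = 1.08°  ✓
  (0,4): δ = 81.86°  ·
  (1,2): δ = 132.26°  ·
  (1,3): δ = 29.37°  ✓
  (1,4): δ = 51.41°  ✓
  (2,3): δ = 77.11°  ·
  (2,4): δ = 3.67°  ✓
  (3,4): δ = 99.22°  ·
antipodal pairs: 4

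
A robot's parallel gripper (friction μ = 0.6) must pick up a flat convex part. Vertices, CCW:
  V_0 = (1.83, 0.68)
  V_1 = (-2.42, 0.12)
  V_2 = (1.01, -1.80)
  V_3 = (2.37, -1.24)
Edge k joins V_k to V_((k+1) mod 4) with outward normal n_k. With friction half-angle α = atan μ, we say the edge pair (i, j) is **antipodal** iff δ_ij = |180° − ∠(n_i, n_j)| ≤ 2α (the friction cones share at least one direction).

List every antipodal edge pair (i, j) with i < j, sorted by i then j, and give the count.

count = 3; pairs: (0,1), (0,2), (1,3)

α = atan 0.6 = 30.96°;  2α = 61.93°
n_0 = (-0.1306, +0.9914)
n_1 = (-0.4884, -0.8726)
n_2 = (+0.3807, -0.9247)
n_3 = (+0.9627, +0.2707)
  (0,1): δ = 36.74°  ✓
  (0,2): δ = 14.87°  ✓
  (0,3): δ = 98.20°  ·
  (1,2): δ = 128.38°  ·
  (1,3): δ = 45.05°  ✓
  (2,3): δ = 96.67°  ·
antipodal pairs: 3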